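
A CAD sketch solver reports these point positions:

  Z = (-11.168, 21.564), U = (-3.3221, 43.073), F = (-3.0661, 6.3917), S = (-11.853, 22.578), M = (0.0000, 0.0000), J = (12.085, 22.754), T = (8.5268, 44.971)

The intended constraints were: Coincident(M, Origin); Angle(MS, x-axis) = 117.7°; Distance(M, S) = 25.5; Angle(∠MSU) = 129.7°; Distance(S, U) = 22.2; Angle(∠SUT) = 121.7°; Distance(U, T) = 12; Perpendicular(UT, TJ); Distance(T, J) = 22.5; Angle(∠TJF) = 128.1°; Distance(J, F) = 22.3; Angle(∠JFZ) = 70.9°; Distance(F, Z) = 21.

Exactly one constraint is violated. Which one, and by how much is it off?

Distance(F, Z) = 21 — off by 3.80.

M = (0.00, 0.00) ✓; MS at 117.7° ✓; |MS| = 25.50 ✓; ∠MSU = 129.7° ✓; |SU| = 22.20 ✓; ∠SUT = 121.7° ✓; |UT| = 12.00 ✓; ∠(UT, TJ) = 90.00° ✓; |TJ| = 22.50 ✓; ∠TJF = 128.1° ✓; |JF| = 22.30 ✓; ∠JFZ = 70.90° ✓; |FZ| = 17.20 ✗.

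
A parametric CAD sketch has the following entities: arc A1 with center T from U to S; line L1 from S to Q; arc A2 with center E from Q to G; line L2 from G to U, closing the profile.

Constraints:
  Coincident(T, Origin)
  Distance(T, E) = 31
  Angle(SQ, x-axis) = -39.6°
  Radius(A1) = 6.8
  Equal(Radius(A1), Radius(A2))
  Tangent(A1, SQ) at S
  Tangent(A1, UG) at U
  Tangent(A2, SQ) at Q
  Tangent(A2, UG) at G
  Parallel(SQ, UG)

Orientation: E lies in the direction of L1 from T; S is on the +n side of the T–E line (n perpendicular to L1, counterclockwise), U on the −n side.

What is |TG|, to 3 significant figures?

31.7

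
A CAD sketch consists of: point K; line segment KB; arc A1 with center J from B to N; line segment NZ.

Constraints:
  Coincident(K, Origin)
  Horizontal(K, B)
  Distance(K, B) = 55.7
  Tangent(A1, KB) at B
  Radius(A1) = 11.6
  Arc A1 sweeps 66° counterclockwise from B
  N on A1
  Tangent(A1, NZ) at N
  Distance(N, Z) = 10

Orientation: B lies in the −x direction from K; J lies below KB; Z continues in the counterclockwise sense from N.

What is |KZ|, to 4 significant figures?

72.16

K is at the origin; KB is horizontal with |KB| = 55.7 and B on the −x side, so B = (-55.70, 0.000). Since A1 is tangent to KB there, JB ⟂ KB, so J = B + (0, -11.6) = (-55.70, -11.60). On A1, B sits at bearing 90° from J; a 66° counterclockwise sweep puts N at bearing 156°, so N = J + 11.6·(cos 156°, sin 156°) = (-66.30, -6.882). Since A1 is tangent to NZ there, JN ⟂ NZ, so NZ runs along (−sin 156°, cos 156°); with |NZ| = 10.0, Z = (-70.36, -16.02). Then |KZ| = |Z − K| = 72.16.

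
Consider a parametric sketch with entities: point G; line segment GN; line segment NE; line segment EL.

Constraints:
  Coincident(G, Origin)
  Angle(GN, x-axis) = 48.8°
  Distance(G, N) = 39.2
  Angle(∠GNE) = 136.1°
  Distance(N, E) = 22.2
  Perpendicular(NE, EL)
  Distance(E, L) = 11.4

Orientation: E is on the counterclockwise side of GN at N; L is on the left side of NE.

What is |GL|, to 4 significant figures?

52.86

∠GNE = 136.1°, so NE runs at 48.8° + (180° − 136.1°) = 92.70° from the x-axis; with |NE| = 22.2, E = N + 22.2·(cos 92.70°, sin 92.70°) = (24.77, 51.67). The perpendicularity gives EL at right angles to NE; with |EL| = 11.4 on the left of NE, L = E + 11.4·(-0.9989, -0.04711) = (13.39, 51.13). Then |GL| = |L − G| = 52.86.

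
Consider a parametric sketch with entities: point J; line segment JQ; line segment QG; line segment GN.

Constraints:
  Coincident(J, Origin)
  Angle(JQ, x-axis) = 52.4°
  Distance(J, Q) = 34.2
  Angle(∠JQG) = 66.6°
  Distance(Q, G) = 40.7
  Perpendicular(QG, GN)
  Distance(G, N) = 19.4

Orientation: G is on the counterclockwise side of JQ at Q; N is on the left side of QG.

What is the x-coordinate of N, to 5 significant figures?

-23.348

J is at the origin; JQ runs at 52.4° with length 34.2, so Q = 34.2·(cos 52.4°, sin 52.4°) = (20.867, 27.096). ∠JQG = 66.6°, so QG runs at 52.4° + (180° − 66.6°) = 165.80° from the x-axis; with |QG| = 40.7, G = Q + 40.7·(cos 165.80°, sin 165.80°) = (-18.589, 37.080). QG is perpendicular to GN; with |GN| = 19.4 on the left of QG, N = G + 19.4·(-0.24531, -0.96945) = (-23.348, 18.273). So N.x = -23.348.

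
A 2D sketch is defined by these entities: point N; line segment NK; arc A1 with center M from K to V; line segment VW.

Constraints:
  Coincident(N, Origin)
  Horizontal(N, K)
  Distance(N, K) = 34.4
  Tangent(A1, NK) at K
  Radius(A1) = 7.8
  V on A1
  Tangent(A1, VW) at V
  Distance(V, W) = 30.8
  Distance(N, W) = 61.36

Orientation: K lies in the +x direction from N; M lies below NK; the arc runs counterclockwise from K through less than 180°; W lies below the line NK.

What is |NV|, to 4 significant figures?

31.66

N is at the origin; NK is horizontal with |NK| = 34.4 and K on the +x side, so K = (34.40, 0.000). Tangency of A1 to NK means the radius MK is perpendicular to NK, so M = K + (0, -7.8) = (34.40, -7.800). Since MV ⟂ VW (tangency), |MW| = √(7.8² + 30.8²) = 31.77 regardless of where V sits on A1. So W lies on both circle(N, 61.36) and circle(M, 31.77); the below-NK intersection is W = (50.11, -35.42). V is the foot of the tangent from W: V = (28.77, -13.20).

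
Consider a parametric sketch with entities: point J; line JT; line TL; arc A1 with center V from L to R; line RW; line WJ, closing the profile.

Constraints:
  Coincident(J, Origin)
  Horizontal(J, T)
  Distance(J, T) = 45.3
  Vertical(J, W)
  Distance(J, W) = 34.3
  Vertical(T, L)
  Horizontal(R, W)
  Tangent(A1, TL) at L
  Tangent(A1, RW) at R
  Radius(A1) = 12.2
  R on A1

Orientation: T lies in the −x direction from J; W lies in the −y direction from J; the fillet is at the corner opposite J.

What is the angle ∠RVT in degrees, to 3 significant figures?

151°

J is at the origin; JT is horizontal with |JT| = 45.3 and T on the −x side, so T = (-45.3, 0.00). J and W share the same x with |JW| = 34.3 and W on the −y side, so W = (0.00, -34.3). The virtual corner opposite J is at (-45.3, -34.3). A1 meets TL tangentially, so VL is at right angles to TL and since A1 is tangent to RW there, VR ⟂ RW, with radius 12.2, so the center V sits 12.2 in from both sides at V = (-33.1, -22.1). That places the tangent points at L = (-45.3, -22.1) on TL and R = (-33.1, -34.3) on RW. Then cos ∠RVT = VR·VT / (|VR||VT|), giving 151°.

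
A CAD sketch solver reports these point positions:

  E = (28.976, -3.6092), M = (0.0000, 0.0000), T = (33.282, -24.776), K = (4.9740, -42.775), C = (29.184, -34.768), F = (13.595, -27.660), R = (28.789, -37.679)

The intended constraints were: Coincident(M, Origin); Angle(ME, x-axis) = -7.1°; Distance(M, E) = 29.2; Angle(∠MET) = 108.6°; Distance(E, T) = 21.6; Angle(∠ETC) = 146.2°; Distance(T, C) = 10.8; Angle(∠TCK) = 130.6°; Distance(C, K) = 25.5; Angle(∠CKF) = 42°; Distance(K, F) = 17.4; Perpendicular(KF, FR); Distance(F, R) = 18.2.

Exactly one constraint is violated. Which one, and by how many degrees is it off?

Perpendicular(KF, FR) — off by 3.70°.

M = (0.00, 0.00) ✓; ME at -7.100° ✓; |ME| = 29.20 ✓; ∠MET = 108.6° ✓; |ET| = 21.60 ✓; ∠ETC = 146.2° ✓; |TC| = 10.80 ✓; ∠TCK = 130.6° ✓; |CK| = 25.50 ✓; ∠CKF = 42.00° ✓; |KF| = 17.40 ✓; ∠(KF, FR) = 93.70° ✗; |FR| = 18.20 ✓.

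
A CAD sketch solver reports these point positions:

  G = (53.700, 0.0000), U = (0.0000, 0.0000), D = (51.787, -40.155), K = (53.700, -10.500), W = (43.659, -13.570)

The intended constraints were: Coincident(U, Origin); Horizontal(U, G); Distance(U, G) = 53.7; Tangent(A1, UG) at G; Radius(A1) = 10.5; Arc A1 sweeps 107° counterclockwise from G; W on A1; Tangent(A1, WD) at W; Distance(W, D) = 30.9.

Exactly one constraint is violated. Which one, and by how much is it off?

Distance(W, D) = 30.9 — off by 3.10.

U = (0.00, 0.00) ✓; U.y = 0.00, G.y = 0.00 ✓; |UG| = 53.70 ✓; ∠(KG, GU) = 90.00° ✓; |KG| = 10.50 ✓; bearing(K→W) − bearing(K→G) = 107.0° ✓; |KW| = 10.50 ✓; ∠(KW, WD) = 90.00° ✓; |WD| = 27.80 ✗.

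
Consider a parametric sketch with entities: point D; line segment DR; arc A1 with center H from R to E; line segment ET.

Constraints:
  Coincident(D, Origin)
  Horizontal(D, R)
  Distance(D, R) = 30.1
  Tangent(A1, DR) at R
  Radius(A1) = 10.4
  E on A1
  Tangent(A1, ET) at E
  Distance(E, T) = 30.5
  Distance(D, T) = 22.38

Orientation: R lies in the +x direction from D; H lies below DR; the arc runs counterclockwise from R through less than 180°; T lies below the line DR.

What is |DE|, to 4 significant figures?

23.46

Checks: ∠(HR, RD) = 90.00° ✓; |HE| = 10.40 ✓; ∠(HE, ET) = 90.00° ✓; |ET| = 30.50 ✓; |DT| = 22.38 ✓.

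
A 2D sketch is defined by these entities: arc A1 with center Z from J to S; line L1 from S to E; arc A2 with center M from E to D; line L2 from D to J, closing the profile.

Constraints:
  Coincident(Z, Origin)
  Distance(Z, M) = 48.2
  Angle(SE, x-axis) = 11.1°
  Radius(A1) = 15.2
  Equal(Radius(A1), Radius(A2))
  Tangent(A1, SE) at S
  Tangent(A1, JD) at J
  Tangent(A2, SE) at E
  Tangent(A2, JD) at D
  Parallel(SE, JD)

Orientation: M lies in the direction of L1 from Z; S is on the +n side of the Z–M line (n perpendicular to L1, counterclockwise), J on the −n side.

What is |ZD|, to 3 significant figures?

50.5

The slot axis is L1's direction at 11.1°, so u = (cos 11.1°, sin 11.1°) = (0.981, 0.193) and n = (−sin 11.1°, cos 11.1°) = (-0.193, 0.981). Z is at the origin and M lies 48.2 along u from Z, so M = 48.2·u = (47.3, 9.28). Tangency of A1 to both parallel lines with radius 15.2 puts S and J at Z ± 15.2·n: S = (-2.93, 14.9), J = (2.93, -14.9). Equal radii place E and D the same way about M: E = M + 15.2·n = (44.4, 24.2), D = M − 15.2·n = (50.2, -5.64). Then |ZD| = |D − Z| = 50.5.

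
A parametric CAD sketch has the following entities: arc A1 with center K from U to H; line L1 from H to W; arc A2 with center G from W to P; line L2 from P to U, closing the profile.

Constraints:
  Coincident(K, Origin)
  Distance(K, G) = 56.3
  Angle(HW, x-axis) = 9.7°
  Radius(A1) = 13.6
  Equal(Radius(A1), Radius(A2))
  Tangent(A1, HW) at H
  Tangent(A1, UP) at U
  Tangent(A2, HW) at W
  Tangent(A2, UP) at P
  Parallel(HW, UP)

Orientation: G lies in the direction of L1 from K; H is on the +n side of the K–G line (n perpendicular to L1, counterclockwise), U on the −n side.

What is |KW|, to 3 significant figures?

57.9

Tangency of A1 to both parallel lines with radius 13.6 puts H and U at K ± 13.6·n: H = (-2.29, 13.4), U = (2.29, -13.4). Equal radii place W and P the same way about G: W = G + 13.6·n = (53.2, 22.9), P = G − 13.6·n = (57.8, -3.92). Then |KW| = |W − K| = 57.9.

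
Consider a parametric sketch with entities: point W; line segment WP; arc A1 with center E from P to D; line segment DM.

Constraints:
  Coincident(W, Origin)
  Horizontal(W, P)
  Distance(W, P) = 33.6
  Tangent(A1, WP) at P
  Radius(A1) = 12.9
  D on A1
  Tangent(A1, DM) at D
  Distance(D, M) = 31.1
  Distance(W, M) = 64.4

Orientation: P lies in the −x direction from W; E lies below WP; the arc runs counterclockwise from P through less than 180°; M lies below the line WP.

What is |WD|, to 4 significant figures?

48.15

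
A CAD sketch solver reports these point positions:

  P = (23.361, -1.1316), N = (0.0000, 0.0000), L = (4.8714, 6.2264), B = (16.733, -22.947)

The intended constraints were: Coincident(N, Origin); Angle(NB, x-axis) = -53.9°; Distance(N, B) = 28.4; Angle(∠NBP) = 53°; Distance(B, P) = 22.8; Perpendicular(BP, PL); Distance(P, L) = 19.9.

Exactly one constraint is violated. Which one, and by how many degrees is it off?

Perpendicular(BP, PL) — off by 4.80°.

N = (0.00, 0.00) ✓; NB at -53.90° ✓; |NB| = 28.40 ✓; ∠NBP = 53.00° ✓; |BP| = 22.80 ✓; ∠(BP, PL) = 85.20° ✗; |PL| = 19.90 ✓.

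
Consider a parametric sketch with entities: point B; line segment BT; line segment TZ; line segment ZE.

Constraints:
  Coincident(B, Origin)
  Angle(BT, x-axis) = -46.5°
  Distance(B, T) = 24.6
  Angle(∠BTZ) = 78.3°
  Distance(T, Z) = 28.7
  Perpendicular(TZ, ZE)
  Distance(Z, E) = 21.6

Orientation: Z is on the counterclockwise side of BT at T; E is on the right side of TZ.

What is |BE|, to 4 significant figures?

51.48

∠BTZ = 78.3°, so TZ runs at -46.5° + (180° − 78.3°) = 55.20° from the x-axis; with |TZ| = 28.7, Z = T + 28.7·(cos 55.20°, sin 55.20°) = (33.31, 5.723). The perpendicularity gives ZE at right angles to TZ; with |ZE| = 21.6 on the right of TZ, E = Z + 21.6·(0.8211, -0.5707) = (51.05, -6.605). Then |BE| = |E − B| = 51.48.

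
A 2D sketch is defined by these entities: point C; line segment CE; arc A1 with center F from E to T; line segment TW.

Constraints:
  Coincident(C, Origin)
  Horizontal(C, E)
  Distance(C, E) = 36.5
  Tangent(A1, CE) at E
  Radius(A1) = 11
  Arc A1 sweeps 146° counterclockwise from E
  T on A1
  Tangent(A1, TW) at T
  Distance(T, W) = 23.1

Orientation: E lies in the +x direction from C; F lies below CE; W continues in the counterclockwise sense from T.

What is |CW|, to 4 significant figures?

59.51

C is at the origin; CE is horizontal with |CE| = 36.5 and E on the +x side, so E = (36.50, 0.000). Tangency of A1 to CE means the radius FE is perpendicular to CE, so F = E + (0, -11) = (36.50, -11.00). On A1, E sits at bearing 90° from F; a 146° counterclockwise sweep puts T at bearing 236°, so T = F + 11.0·(cos 236°, sin 236°) = (30.35, -20.12). Tangency of A1 to TW means the radius FT is perpendicular to TW, so TW runs along (−sin 236°, cos 236°); with |TW| = 23.1, W = (49.50, -33.04). Then |CW| = |W − C| = 59.51.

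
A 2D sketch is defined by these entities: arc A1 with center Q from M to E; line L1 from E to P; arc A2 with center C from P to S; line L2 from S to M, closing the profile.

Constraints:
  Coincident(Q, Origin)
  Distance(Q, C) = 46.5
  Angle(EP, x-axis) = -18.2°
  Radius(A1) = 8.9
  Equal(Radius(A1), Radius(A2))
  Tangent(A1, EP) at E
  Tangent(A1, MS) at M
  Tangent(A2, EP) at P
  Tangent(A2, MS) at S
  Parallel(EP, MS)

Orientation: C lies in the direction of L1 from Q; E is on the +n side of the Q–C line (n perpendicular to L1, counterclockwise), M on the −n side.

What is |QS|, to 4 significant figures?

47.34

The slot axis is L1's direction at -18.2°, so u = (cos -18.2°, sin -18.2°) = (0.9500, -0.3123) and n = (−sin -18.2°, cos -18.2°) = (0.3123, 0.9500). Q is at the origin and C lies 46.5 along u from Q, so C = 46.5·u = (44.17, -14.52). Tangency of A1 to both parallel lines with radius 8.9 puts E and M at Q ± 8.9·n: E = (2.780, 8.455), M = (-2.780, -8.455). Equal radii place P and S the same way about C: P = C + 8.9·n = (46.95, -6.069), S = C − 8.9·n = (41.39, -22.98). Then |QS| = |S − Q| = 47.34.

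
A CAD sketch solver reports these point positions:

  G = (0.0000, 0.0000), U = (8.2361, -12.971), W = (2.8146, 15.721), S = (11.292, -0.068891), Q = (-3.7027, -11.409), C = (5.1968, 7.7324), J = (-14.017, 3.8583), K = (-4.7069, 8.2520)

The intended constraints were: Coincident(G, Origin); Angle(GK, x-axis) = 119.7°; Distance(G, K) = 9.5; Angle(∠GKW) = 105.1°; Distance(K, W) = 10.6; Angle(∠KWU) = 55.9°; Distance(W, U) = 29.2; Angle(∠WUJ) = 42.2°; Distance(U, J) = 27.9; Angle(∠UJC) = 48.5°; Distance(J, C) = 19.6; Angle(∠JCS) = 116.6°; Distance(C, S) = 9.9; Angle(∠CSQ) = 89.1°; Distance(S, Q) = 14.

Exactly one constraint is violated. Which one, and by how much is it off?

Distance(S, Q) = 14 — off by 4.80.

G = (0.00, 0.00) ✓; GK at 119.7° ✓; |GK| = 9.500 ✓; ∠GKW = 105.1° ✓; |KW| = 10.60 ✓; ∠KWU = 55.90° ✓; |WU| = 29.20 ✓; ∠WUJ = 42.20° ✓; |UJ| = 27.90 ✓; ∠UJC = 48.50° ✓; |JC| = 19.60 ✓; ∠JCS = 116.6° ✓; |CS| = 9.900 ✓; ∠CSQ = 89.10° ✓; |SQ| = 18.80 ✗.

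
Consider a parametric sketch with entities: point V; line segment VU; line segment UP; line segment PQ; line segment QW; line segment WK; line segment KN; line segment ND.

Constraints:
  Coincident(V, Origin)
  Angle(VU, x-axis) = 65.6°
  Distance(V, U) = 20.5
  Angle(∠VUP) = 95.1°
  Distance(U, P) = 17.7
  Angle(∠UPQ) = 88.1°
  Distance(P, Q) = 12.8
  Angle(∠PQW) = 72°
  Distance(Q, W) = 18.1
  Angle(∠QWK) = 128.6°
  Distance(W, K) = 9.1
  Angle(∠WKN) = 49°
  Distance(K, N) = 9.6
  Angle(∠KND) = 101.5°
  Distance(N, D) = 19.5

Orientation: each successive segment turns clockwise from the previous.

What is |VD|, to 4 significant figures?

4.407

V is at the origin; VU runs at 65.6° with length 20.5, so U = (8.469, 18.67). ∠VUP = 95.1° gives UP at -19.30° from the x-axis; with |UP| = 17.7, P = (25.17, 12.82). ∠UPQ = 88.1° gives PQ at -111.2° from the x-axis; with |PQ| = 12.8, Q = (20.55, 0.8852). ∠PQW = 72.0° gives QW at 140.8° from the x-axis; with |QW| = 18.1, W = (6.519, 12.32). ∠QWK = 128.6° gives WK at 89.40° from the x-axis; with |WK| = 9.1, K = (6.614, 21.42). ∠WKN = 49.0° gives KN at -41.60° from the x-axis; with |KN| = 9.6, N = (13.79, 15.05). ∠KND = 101.5° gives ND at -120.1° from the x-axis; with |ND| = 19.5, D = (4.013, -1.820). Then |VD| = |D − V| = 4.407.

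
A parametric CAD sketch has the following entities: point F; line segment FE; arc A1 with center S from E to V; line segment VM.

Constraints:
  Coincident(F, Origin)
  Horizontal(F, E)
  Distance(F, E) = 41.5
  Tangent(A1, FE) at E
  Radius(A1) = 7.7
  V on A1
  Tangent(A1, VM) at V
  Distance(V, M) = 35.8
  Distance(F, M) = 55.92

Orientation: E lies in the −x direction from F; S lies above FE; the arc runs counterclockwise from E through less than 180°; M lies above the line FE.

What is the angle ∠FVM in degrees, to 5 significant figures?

104.91°

F is at the origin; F and E share the same y with |FE| = 41.5 and E on the −x side, so E = (-41.500, 0.0000). Since A1 is tangent to FE there, SE ⟂ FE, so S = E + (0, 7.7) = (-41.500, 7.7000). Since SV ⟂ VM (tangency), |SM| = √(7.7² + 35.8²) = 36.619 regardless of where V sits on A1. So M lies on both circle(F, 55.92) and circle(S, 36.619); the above-FE intersection is M = (-34.873, 43.714). V is the foot of the tangent from M: V = (-33.803, 7.9300).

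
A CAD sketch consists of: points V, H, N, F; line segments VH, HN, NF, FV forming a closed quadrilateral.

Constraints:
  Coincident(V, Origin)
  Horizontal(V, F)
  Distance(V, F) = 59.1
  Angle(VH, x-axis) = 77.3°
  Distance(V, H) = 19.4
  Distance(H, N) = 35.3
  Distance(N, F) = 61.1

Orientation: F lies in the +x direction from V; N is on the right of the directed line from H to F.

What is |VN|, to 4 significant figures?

16.14

Checks: |HN| = 35.30 ✓; |NF| = 61.10 ✓.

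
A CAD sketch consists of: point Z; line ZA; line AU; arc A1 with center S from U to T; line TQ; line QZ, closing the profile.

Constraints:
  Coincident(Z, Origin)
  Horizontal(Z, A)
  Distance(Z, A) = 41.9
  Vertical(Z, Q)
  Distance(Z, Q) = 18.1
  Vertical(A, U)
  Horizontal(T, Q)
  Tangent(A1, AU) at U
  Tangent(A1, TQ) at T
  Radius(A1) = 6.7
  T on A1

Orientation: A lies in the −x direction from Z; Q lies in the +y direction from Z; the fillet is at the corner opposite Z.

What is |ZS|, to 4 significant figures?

37.00

Z is at the origin; ZA is horizontal with |ZA| = 41.9 and A on the −x side, so A = (-41.90, 0.000). ZQ is vertical with |ZQ| = 18.1 and Q on the +y side, so Q = (0.000, 18.10). The virtual corner opposite Z is at (-41.90, 18.10). Since A1 is tangent to AU there, SU ⟂ AU and tangency of A1 to TQ means the radius ST is perpendicular to TQ, with radius 6.7, so the center S sits 6.7 in from both sides at S = (-35.20, 11.40). Then |ZS| = |S − Z| = 37.00.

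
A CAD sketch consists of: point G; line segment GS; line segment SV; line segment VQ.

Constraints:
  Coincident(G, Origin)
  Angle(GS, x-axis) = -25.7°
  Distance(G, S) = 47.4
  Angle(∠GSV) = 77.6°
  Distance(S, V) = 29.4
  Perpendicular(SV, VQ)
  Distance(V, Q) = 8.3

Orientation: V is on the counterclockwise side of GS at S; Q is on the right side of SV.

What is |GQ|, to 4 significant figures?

57.88

G is at the origin; GS runs at -25.7° with length 47.4, so S = 47.4·(cos -25.7°, sin -25.7°) = (42.71, -20.56). ∠GSV = 77.6°, so SV runs at -25.7° + (180° − 77.6°) = 76.70° from the x-axis; with |SV| = 29.4, V = S + 29.4·(cos 76.70°, sin 76.70°) = (49.47, 8.056). SV is perpendicular to VQ; with |VQ| = 8.3 on the right of SV, Q = V + 8.3·(0.9732, -0.2300) = (57.55, 6.147). Then |GQ| = |Q − G| = 57.88.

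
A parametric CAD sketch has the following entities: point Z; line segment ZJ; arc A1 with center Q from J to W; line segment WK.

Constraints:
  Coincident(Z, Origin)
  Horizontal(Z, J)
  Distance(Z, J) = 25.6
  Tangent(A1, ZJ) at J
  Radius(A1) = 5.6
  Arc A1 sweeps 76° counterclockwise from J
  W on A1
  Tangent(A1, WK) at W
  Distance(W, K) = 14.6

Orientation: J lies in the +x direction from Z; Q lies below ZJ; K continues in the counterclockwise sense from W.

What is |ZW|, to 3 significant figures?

20.6

Since A1 is tangent to ZJ there, QJ ⟂ ZJ, so Q = J + (0, -5.6) = (25.6, -5.60). On A1, J sits at bearing 90° from Q; a 76° counterclockwise sweep puts W at bearing 166°, so W = Q + 5.6·(cos 166°, sin 166°) = (20.2, -4.25). Then |ZW| = |W − Z| = 20.6.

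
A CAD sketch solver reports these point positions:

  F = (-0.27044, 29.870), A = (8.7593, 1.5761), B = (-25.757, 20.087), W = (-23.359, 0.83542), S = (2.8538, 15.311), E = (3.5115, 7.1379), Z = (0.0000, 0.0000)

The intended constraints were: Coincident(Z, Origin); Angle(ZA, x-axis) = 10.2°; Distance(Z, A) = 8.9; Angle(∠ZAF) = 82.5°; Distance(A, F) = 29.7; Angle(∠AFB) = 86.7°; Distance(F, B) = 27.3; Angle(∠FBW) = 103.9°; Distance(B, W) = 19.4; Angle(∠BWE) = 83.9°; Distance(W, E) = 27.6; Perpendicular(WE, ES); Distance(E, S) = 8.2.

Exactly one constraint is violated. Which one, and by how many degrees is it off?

Perpendicular(WE, ES) — off by 8.60°.

Z = (0.00, 0.00) ✓; ZA at 10.20° ✓; |ZA| = 8.900 ✓; ∠ZAF = 82.50° ✓; |AF| = 29.70 ✓; ∠AFB = 86.70° ✓; |FB| = 27.30 ✓; ∠FBW = 103.9° ✓; |BW| = 19.40 ✓; ∠BWE = 83.90° ✓; |WE| = 27.60 ✓; ∠(WE, ES) = 81.40° ✗; |ES| = 8.200 ✓.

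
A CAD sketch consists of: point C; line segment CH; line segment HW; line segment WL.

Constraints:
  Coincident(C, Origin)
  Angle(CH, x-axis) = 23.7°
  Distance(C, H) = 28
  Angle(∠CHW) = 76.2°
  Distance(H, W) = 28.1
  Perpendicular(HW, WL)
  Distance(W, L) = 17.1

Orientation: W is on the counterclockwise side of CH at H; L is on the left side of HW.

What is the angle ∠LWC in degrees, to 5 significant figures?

38.230°

∠CHW = 76.2°, so HW runs at 23.7° + (180° − 76.2°) = 127.50° from the x-axis; with |HW| = 28.1, W = H + 28.1·(cos 127.50°, sin 127.50°) = (8.5324, 33.548). The perpendicularity gives WL at right angles to HW; with |WL| = 17.1 on the left of HW, L = W + 17.1·(-0.79335, -0.60876) = (-5.0340, 23.138). Then cos ∠LWC = WL·WC / (|WL||WC|), giving 38.230°.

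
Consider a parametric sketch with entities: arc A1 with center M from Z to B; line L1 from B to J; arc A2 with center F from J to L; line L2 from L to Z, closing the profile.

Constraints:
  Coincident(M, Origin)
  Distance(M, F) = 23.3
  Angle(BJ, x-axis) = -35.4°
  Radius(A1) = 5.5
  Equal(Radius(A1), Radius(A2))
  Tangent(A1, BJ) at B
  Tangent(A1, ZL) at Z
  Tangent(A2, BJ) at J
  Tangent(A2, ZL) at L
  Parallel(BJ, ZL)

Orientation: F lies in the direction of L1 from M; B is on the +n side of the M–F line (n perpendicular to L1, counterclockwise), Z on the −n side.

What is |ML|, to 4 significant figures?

23.94

The slot axis is L1's direction at -35.4°, so u = (cos -35.4°, sin -35.4°) = (0.8151, -0.5793) and n = (−sin -35.4°, cos -35.4°) = (0.5793, 0.8151). M is at the origin and F lies 23.3 along u from M, so F = 23.3·u = (18.99, -13.50). Tangency of A1 to both parallel lines with radius 5.5 puts B and Z at M ± 5.5·n: B = (3.186, 4.483), Z = (-3.186, -4.483). Equal radii place J and L the same way about F: J = F + 5.5·n = (22.18, -9.014), L = F − 5.5·n = (15.81, -17.98). Then |ML| = |L − M| = 23.94.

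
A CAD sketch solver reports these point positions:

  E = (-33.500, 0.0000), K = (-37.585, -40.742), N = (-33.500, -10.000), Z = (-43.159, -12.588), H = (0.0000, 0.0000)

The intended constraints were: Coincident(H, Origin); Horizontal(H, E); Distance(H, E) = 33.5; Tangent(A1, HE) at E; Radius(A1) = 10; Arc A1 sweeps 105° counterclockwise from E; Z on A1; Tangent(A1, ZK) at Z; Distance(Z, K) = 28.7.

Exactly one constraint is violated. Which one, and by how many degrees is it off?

Tangent(A1, ZK) at Z — off by 3.80°.

H = (0.00, 0.00) ✓; H.y = 0.00, E.y = 0.00 ✓; |HE| = 33.50 ✓; ∠(NE, EH) = 90.00° ✓; |NE| = 10.00 ✓; bearing(N→Z) − bearing(N→E) = 105.0° ✓; |NZ| = 10.00 ✓; ∠(NZ, ZK) = 93.80° ✗; |ZK| = 28.70 ✓.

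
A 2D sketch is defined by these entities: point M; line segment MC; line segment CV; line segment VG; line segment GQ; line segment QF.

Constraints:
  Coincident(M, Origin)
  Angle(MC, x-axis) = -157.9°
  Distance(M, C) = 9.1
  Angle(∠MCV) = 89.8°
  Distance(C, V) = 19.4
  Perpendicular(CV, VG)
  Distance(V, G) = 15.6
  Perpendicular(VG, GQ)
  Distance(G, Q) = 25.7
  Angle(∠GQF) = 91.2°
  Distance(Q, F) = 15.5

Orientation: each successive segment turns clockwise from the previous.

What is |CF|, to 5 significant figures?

6.6254

M is at the origin; MC runs at -157.9° with length 9.1, so C = (-8.4314, -3.4236). ∠MCV = 89.8° gives CV at 111.90° from the x-axis; with |CV| = 19.4, V = (-15.667, 14.576). CV ⟂ VG, so VG runs at 21.900°; with |VG| = 15.6, G = (-1.1931, 20.395). VG is perpendicular to GQ, so GQ runs at -68.100°; with |GQ| = 25.7, Q = (8.3927, -3.4504). ∠GQF = 91.2° gives QF at -156.90° from the x-axis; with |QF| = 15.5, F = (-5.8646, -9.5316). Then |CF| = |F − C| = 6.6254.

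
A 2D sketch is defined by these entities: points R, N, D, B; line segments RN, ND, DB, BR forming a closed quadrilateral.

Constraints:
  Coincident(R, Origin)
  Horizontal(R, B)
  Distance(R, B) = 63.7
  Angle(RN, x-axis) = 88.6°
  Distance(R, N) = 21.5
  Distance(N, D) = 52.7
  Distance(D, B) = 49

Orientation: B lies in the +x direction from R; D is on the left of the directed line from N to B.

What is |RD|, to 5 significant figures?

65.930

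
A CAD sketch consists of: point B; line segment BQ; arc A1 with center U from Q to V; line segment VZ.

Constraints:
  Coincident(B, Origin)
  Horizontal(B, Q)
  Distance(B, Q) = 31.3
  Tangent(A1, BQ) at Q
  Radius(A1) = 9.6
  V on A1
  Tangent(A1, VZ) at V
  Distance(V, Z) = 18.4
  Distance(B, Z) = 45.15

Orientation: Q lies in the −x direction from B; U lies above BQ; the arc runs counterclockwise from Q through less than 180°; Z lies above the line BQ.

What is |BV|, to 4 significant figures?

27.69

Checks: |UV| = 9.600 ✓; ∠(UV, VZ) = 90.00° ✓; |VZ| = 18.40 ✓; |BZ| = 45.15 ✓.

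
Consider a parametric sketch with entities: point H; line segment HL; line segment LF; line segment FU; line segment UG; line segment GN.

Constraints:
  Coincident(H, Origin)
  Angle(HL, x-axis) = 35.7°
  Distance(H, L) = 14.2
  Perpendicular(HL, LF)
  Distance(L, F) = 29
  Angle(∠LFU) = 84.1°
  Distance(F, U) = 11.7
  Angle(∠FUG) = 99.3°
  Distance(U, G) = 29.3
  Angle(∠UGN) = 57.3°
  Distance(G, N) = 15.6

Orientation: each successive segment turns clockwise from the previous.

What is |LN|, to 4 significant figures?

6.187

H is at the origin; HL runs at 35.7° with length 14.2, so L = (11.53, 8.286). The perpendicularity gives LF at right angles to HL, so LF runs at -54.30°; with |LF| = 29.0, F = (28.45, -15.26). ∠LFU = 84.1° gives FU at -150.2° from the x-axis; with |FU| = 11.7, U = (18.30, -21.08). ∠FUG = 99.3° gives UG at 129.1° from the x-axis; with |UG| = 29.3, G = (-0.1774, 1.659). ∠UGN = 57.3° gives GN at 6.400° from the x-axis; with |GN| = 15.6, N = (15.33, 3.398). Then |LN| = |N − L| = 6.187.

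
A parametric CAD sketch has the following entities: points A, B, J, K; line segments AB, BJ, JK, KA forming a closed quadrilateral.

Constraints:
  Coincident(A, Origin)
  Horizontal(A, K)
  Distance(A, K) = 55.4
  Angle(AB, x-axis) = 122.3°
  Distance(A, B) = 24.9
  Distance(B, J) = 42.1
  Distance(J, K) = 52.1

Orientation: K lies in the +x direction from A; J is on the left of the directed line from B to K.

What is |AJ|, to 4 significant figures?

47.56

Checks: |BJ| = 42.10 ✓; |JK| = 52.10 ✓.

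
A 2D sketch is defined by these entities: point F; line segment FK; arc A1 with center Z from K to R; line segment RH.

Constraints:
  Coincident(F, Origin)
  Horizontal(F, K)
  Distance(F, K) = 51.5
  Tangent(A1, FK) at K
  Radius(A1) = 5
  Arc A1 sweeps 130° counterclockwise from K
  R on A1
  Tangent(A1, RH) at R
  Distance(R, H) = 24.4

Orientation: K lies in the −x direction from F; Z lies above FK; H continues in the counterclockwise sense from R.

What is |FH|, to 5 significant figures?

68.830

On A1, K sits at bearing -90° from Z; a 130° counterclockwise sweep puts R at bearing 40°, so R = Z + 5.0·(cos 40°, sin 40°) = (-47.670, 8.2139). Tangency of A1 to RH means the radius ZR is perpendicular to RH, so RH runs along (−sin 40°, cos 40°); with |RH| = 24.4, H = (-63.354, 26.905). Then |FH| = |H − F| = 68.830.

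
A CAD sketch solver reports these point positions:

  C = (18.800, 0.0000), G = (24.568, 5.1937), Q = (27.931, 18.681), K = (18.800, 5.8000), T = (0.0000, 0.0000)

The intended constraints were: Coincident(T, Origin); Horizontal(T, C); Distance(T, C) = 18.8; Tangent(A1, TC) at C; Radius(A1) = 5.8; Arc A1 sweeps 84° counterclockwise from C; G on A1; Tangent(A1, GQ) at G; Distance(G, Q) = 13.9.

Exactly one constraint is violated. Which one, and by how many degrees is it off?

Tangent(A1, GQ) at G — off by 8.00°.

T = (0.00, 0.00) ✓; T.y = 0.00, C.y = 0.00 ✓; |TC| = 18.80 ✓; ∠(KC, CT) = 90.00° ✓; |KC| = 5.800 ✓; bearing(K→G) − bearing(K→C) = 84.00° ✓; |KG| = 5.800 ✓; ∠(KG, GQ) = 98.00° ✗; |GQ| = 13.90 ✓.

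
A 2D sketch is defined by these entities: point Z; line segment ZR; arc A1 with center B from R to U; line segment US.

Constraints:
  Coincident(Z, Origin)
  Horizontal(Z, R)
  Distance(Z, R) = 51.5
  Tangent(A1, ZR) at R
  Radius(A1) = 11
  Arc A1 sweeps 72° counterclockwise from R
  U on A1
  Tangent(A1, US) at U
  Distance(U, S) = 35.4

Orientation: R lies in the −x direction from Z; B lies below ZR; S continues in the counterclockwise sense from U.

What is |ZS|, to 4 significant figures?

83.77

Z is at the origin; ZR is horizontal with |ZR| = 51.5 and R on the −x side, so R = (-51.50, 0.000). The tangent condition forces BR to be normal to ZR, so B = R + (0, -11) = (-51.50, -11.00). On A1, R sits at bearing 90° from B; a 72° counterclockwise sweep puts U at bearing 162°, so U = B + 11.0·(cos 162°, sin 162°) = (-61.96, -7.601). The tangent condition forces BU to be normal to US, so US runs along (−sin 162°, cos 162°); with |US| = 35.4, S = (-72.90, -41.27). Then |ZS| = |S − Z| = 83.77.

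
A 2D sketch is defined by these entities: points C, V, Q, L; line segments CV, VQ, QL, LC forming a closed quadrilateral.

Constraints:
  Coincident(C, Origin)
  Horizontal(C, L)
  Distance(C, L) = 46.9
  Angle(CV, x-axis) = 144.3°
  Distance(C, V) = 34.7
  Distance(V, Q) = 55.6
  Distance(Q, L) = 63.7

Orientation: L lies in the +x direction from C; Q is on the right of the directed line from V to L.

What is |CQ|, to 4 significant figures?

32.78

Checks: |VQ| = 55.60 ✓; |QL| = 63.70 ✓.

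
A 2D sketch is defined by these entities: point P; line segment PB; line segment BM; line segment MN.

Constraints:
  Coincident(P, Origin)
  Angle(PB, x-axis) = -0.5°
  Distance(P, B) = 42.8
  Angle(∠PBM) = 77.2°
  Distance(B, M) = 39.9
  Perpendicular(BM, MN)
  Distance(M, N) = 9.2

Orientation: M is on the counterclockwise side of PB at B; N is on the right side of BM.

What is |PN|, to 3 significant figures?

59.3

P is at the origin; PB runs at -0.5° with length 42.8, so B = 42.8·(cos -0.5°, sin -0.5°) = (42.8, -0.373). ∠PBM = 77.2°, so BM runs at -0.5° + (180° − 77.2°) = 102° from the x-axis; with |BM| = 39.9, M = B + 39.9·(cos 102°, sin 102°) = (34.3, 38.6). The perpendicularity gives MN at right angles to BM; with |MN| = 9.2 on the right of BM, N = M + 9.2·(0.977, 0.213) = (43.3, 40.6). Then |PN| = |N − P| = 59.3.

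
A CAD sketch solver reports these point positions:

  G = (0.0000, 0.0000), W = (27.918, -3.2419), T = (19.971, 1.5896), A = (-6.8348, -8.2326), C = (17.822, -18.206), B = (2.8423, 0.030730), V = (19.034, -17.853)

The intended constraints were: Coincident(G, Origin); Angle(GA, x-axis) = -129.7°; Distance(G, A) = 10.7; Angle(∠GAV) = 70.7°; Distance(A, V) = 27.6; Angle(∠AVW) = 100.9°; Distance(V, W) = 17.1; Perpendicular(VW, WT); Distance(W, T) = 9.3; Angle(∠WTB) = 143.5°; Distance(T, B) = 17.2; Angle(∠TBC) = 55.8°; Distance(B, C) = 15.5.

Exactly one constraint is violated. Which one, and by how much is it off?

Distance(B, C) = 15.5 — off by 8.10.

G = (0.00, 0.00) ✓; GA at -129.7° ✓; |GA| = 10.70 ✓; ∠GAV = 70.70° ✓; |AV| = 27.60 ✓; ∠AVW = 100.9° ✓; |VW| = 17.10 ✓; ∠(VW, WT) = 90.00° ✓; |WT| = 9.300 ✓; ∠WTB = 143.5° ✓; |TB| = 17.20 ✓; ∠TBC = 55.80° ✓; |BC| = 23.60 ✗.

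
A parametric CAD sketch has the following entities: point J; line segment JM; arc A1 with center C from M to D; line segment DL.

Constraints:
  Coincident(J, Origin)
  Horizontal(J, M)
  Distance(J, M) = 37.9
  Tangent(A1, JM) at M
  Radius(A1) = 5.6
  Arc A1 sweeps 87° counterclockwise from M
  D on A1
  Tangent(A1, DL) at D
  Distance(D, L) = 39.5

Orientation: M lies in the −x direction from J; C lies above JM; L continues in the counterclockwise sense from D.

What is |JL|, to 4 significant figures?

54.01

J is at the origin; J and M share the same y with |JM| = 37.9 and M on the −x side, so M = (-37.90, 0.000). A1 meets JM tangentially, so CM is at right angles to JM, so C = M + (0, 5.6) = (-37.90, 5.600). On A1, M sits at bearing -90° from C; an 87° counterclockwise sweep puts D at bearing -3°, so D = C + 5.6·(cos -3°, sin -3°) = (-32.31, 5.307). A1 meets DL tangentially, so CD is at right angles to DL, so DL runs along (−sin -3°, cos -3°); with |DL| = 39.5, L = (-30.24, 44.75). Then |JL| = |L − J| = 54.01.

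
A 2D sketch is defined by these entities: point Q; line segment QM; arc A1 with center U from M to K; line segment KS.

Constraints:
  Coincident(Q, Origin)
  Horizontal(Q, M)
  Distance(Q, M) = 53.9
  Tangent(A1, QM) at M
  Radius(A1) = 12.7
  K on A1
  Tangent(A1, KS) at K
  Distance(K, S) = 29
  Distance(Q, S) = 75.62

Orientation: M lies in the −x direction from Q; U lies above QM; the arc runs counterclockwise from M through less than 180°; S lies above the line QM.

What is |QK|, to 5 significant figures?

48.542

Q is at the origin; QM is horizontal with |QM| = 53.9 and M on the −x side, so M = (-53.900, 0.0000). Since A1 is tangent to QM there, UM ⟂ QM, so U = M + (0, 12.7) = (-53.900, 12.700). Since UK ⟂ KS (tangency), |US| = √(12.7² + 29.0²) = 31.659 regardless of where K sits on A1. So S lies on both circle(Q, 75.62) and circle(U, 31.659); the above-QM intersection is S = (-61.991, 43.308). K is the foot of the tangent from S: K = (-43.955, 20.598).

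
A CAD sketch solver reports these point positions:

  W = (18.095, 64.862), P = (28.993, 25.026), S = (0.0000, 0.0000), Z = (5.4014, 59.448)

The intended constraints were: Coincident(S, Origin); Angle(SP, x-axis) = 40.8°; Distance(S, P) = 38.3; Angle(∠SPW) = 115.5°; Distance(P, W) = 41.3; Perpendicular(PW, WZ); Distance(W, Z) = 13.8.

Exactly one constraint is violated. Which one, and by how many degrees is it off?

Perpendicular(PW, WZ) — off by 7.80°.

S = (0.00, 0.00) ✓; SP at 40.80° ✓; |SP| = 38.30 ✓; ∠SPW = 115.5° ✓; |PW| = 41.30 ✓; ∠(PW, WZ) = 97.80° ✗; |WZ| = 13.80 ✓.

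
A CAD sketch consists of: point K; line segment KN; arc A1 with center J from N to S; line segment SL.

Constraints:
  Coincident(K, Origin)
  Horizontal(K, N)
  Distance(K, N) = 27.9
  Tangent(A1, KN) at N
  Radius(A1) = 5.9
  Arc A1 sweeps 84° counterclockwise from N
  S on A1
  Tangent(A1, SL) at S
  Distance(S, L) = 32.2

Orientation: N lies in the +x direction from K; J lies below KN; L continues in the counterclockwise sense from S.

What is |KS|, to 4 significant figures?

22.66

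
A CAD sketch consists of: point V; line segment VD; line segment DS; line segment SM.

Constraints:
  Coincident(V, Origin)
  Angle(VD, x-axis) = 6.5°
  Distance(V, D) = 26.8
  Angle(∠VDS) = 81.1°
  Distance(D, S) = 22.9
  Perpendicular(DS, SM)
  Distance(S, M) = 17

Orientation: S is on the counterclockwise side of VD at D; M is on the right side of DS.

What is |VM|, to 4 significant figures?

47.35

V is at the origin; VD runs at 6.5° with length 26.8, so D = 26.8·(cos 6.5°, sin 6.5°) = (26.63, 3.034). ∠VDS = 81.1°, so DS runs at 6.5° + (180° − 81.1°) = 105.4° from the x-axis; with |DS| = 22.9, S = D + 22.9·(cos 105.4°, sin 105.4°) = (20.55, 25.11). The perpendicularity gives SM at right angles to DS; with |SM| = 17.0 on the right of DS, M = S + 17.0·(0.9641, 0.2656) = (36.94, 29.63). Then |VM| = |M − V| = 47.35.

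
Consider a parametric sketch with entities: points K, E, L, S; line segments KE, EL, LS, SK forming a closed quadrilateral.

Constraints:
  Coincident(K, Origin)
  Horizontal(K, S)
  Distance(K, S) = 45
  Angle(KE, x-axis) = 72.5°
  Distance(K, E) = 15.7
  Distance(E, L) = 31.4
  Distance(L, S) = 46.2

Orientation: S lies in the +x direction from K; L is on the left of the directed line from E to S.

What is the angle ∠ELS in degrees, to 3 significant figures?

64.0°

Checks: |EL| = 31.40 ✓; |LS| = 46.20 ✓.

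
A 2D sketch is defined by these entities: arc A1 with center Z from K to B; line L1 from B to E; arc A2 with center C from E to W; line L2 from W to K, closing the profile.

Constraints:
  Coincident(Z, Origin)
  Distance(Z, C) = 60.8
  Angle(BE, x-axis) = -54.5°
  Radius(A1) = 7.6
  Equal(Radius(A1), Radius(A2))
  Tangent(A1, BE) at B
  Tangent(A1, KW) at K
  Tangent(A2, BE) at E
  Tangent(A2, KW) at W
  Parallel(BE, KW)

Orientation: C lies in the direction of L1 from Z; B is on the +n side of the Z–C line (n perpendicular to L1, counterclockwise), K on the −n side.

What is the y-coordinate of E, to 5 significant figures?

-45.085

Tangency of A1 to both parallel lines with radius 7.6 puts B and K at Z ± 7.6·n: B = (6.1873, 4.4133), K = (-6.1873, -4.4133). Equal radii place E and W the same way about C: E = C + 7.6·n = (41.494, -45.085), W = C − 7.6·n = (29.119, -53.912). So E.y = -45.085.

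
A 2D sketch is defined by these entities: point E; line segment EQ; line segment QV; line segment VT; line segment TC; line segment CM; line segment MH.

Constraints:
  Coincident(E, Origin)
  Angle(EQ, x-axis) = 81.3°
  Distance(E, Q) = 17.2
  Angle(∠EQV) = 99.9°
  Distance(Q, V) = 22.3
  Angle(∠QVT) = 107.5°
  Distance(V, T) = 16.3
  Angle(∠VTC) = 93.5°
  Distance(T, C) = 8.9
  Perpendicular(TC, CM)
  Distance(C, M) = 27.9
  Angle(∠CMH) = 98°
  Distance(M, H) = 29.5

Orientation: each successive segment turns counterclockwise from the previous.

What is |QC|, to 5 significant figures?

26.607

∠QVT = 107.5° gives VT at -126.10° from the x-axis; with |VT| = 16.3, T = (-28.137, 10.945). ∠VTC = 93.5° gives TC at -39.600° from the x-axis; with |TC| = 8.9, C = (-21.280, 5.2716). Then |QC| = |C − Q| = 26.607.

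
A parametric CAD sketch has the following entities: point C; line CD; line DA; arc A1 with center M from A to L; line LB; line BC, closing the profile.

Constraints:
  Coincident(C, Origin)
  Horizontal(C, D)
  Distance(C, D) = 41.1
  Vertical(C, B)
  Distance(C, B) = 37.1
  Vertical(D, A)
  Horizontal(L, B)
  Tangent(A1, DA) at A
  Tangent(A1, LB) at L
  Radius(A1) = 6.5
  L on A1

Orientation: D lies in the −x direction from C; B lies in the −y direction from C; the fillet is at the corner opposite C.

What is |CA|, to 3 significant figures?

51.2

The virtual corner opposite C is at (-41.1, -37.1). The tangent condition forces MA to be normal to DA and since A1 is tangent to LB there, ML ⟂ LB, with radius 6.5, so the center M sits 6.5 in from both sides at M = (-34.6, -30.6). That places the tangent points at A = (-41.1, -30.6) on DA and L = (-34.6, -37.1) on LB. Then |CA| = |A − C| = 51.2.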